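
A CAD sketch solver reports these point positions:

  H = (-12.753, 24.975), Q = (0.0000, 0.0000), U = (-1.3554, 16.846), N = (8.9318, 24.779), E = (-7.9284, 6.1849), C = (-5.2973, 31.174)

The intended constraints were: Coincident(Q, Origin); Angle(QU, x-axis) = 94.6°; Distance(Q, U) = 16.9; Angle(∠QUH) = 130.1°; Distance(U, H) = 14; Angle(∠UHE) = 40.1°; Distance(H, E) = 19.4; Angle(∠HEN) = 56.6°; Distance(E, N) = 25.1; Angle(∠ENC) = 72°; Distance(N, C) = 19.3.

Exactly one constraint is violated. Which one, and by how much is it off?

Distance(N, C) = 19.3 — off by 3.70.

Q = (0.00, 0.00) ✓; QU at 94.60° ✓; |QU| = 16.90 ✓; ∠QUH = 130.1° ✓; |UH| = 14.00 ✓; ∠UHE = 40.10° ✓; |HE| = 19.40 ✓; ∠HEN = 56.60° ✓; |EN| = 25.10 ✓; ∠ENC = 72.00° ✓; |NC| = 15.60 ✗.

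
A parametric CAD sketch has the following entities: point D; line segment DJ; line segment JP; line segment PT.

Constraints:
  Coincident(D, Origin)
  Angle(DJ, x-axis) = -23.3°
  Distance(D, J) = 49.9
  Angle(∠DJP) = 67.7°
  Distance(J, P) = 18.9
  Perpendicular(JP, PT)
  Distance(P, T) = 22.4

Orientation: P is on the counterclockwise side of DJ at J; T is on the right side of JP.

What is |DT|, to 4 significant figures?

68.57

D is at the origin; DJ runs at -23.3° with length 49.9, so J = 49.9·(cos -23.3°, sin -23.3°) = (45.83, -19.74). ∠DJP = 67.7°, so JP runs at -23.3° + (180° − 67.7°) = 89.00° from the x-axis; with |JP| = 18.9, P = J + 18.9·(cos 89.00°, sin 89.00°) = (46.16, -0.8406). The perpendicularity gives PT at right angles to JP; with |PT| = 22.4 on the right of JP, T = P + 22.4·(0.9998, -0.01745) = (68.56, -1.232). Then |DT| = |T − D| = 68.57.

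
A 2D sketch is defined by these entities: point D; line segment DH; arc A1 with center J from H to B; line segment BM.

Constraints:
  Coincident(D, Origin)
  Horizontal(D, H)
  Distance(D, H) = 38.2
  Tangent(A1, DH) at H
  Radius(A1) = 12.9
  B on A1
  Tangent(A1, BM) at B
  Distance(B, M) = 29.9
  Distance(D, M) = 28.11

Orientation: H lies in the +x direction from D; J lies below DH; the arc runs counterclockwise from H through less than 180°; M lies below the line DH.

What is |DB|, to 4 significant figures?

28.87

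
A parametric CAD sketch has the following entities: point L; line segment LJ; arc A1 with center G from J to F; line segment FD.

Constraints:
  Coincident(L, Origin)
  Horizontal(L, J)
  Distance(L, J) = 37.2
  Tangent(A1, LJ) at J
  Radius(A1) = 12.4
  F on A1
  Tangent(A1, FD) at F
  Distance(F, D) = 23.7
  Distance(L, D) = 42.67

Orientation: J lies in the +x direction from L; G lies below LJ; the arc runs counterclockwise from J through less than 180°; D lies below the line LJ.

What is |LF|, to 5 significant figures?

27.483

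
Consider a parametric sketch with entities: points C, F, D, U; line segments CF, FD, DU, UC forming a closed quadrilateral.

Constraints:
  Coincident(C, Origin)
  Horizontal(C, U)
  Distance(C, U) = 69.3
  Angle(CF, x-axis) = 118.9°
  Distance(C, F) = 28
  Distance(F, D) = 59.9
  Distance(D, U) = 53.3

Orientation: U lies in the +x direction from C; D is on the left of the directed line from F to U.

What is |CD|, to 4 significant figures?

62.55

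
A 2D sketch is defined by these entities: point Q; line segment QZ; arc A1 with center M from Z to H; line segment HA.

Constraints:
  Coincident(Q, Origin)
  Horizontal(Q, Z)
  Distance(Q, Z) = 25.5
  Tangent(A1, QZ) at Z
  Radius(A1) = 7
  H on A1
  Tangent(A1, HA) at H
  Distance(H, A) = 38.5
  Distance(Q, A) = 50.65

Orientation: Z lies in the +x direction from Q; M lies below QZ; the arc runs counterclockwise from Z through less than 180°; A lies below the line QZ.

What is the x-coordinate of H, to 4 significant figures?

18.52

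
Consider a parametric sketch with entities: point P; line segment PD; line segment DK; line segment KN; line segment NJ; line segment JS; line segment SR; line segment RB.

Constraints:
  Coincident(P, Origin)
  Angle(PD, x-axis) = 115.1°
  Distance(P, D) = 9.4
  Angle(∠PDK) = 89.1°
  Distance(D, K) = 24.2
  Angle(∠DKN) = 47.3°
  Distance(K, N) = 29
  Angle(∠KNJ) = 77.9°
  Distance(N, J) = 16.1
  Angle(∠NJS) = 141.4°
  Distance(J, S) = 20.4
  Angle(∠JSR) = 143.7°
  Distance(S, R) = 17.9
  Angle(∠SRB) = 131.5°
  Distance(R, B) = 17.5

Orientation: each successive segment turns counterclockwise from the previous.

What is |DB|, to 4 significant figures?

36.72

P is at the origin; PD runs at 115.1° with length 9.4, so D = (-3.987, 8.512). ∠PDK = 89.1° gives DK at -154.0° from the x-axis; with |DK| = 24.2, K = (-25.74, -2.096). ∠DKN = 47.3° gives KN at -21.30° from the x-axis; with |KN| = 29.0, N = (1.281, -12.63). ∠KNJ = 77.9° gives NJ at 80.80° from the x-axis; with |NJ| = 16.1, J = (3.855, 3.262). ∠NJS = 141.4° gives JS at 119.4° from the x-axis; with |JS| = 20.4, S = (-6.160, 21.04). ∠JSR = 143.7° gives SR at 155.7° from the x-axis; with |SR| = 17.9, R = (-22.47, 28.40). ∠SRB = 131.5° gives RB at -155.8° from the x-axis; with |RB| = 17.5, B = (-38.44, 21.23). Then |DB| = |B − D| = 36.72.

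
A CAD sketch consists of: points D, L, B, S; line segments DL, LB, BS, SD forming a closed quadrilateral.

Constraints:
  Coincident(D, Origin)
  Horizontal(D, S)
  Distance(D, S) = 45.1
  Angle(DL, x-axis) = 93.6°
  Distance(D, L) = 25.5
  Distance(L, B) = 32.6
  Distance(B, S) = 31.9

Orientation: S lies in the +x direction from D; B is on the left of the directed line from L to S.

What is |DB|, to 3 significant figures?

42.0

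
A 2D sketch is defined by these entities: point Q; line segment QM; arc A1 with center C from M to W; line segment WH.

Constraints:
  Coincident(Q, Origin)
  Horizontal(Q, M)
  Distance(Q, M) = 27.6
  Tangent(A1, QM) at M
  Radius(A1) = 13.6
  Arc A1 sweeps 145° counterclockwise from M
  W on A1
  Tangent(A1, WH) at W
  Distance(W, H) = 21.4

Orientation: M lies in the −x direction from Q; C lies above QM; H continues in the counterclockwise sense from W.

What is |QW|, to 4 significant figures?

31.69

Q is at the origin; Q and M share the same y with |QM| = 27.6 and M on the −x side, so M = (-27.60, 0.000). Tangency of A1 to QM means the radius CM is perpendicular to QM, so C = M + (0, 13.6) = (-27.60, 13.60). On A1, M sits at bearing -90° from C; a 145° counterclockwise sweep puts W at bearing 55°, so W = C + 13.6·(cos 55°, sin 55°) = (-19.80, 24.74). Then |QW| = |W − Q| = 31.69.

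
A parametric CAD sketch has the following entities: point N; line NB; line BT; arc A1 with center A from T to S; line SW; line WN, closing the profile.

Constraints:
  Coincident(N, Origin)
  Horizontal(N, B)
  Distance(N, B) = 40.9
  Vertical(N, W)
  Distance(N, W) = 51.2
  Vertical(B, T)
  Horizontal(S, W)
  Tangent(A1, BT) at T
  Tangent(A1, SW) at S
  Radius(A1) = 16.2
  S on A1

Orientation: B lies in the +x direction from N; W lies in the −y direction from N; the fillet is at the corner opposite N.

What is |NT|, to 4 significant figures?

53.83

The virtual corner opposite N is at (40.90, -51.20). Since A1 is tangent to BT there, AT ⟂ BT and since A1 is tangent to SW there, AS ⟂ SW, with radius 16.2, so the center A sits 16.2 in from both sides at A = (24.70, -35.00). That places the tangent points at T = (40.90, -35.00) on BT and S = (24.70, -51.20) on SW. Then |NT| = |T − N| = 53.83.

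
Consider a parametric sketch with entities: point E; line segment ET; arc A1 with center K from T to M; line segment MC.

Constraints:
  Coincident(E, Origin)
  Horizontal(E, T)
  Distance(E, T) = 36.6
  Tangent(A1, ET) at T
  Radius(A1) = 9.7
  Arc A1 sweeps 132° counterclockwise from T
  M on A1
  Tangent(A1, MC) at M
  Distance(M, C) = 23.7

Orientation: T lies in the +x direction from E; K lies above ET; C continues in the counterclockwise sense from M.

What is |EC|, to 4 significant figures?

43.86

On A1, T sits at bearing -90° from K; a 132° counterclockwise sweep puts M at bearing 42°, so M = K + 9.7·(cos 42°, sin 42°) = (43.81, 16.19). Tangency of A1 to MC means the radius KM is perpendicular to MC, so MC runs along (−sin 42°, cos 42°); with |MC| = 23.7, C = (27.95, 33.80). Then |EC| = |C − E| = 43.86.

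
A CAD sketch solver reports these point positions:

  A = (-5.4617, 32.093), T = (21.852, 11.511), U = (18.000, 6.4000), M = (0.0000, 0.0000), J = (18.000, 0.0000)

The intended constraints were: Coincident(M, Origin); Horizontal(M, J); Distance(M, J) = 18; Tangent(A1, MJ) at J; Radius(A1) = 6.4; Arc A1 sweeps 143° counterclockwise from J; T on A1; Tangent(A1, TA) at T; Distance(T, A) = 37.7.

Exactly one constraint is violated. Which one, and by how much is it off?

Distance(T, A) = 37.7 — off by 3.50.

M = (0.00, 0.00) ✓; M.y = 0.00, J.y = 0.00 ✓; |MJ| = 18.00 ✓; ∠(UJ, JM) = 90.00° ✓; |UJ| = 6.400 ✓; bearing(U→T) − bearing(U→J) = 143.0° ✓; |UT| = 6.400 ✓; ∠(UT, TA) = 90.00° ✓; |TA| = 34.20 ✗.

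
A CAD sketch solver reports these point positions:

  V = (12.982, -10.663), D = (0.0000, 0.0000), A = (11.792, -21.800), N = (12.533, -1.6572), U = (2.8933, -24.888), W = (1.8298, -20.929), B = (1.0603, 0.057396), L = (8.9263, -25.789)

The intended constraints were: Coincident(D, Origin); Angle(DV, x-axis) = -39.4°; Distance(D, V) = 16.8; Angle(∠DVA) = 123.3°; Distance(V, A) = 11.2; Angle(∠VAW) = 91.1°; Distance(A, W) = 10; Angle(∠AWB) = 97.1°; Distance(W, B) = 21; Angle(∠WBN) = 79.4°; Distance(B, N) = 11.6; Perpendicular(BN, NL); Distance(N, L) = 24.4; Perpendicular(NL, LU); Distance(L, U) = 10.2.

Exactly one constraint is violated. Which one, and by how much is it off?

Distance(L, U) = 10.2 — off by 4.10.

D = (0.00, 0.00) ✓; DV at -39.40° ✓; |DV| = 16.80 ✓; ∠DVA = 123.3° ✓; |VA| = 11.20 ✓; ∠VAW = 91.10° ✓; |AW| = 10.00 ✓; ∠AWB = 97.10° ✓; |WB| = 21.00 ✓; ∠WBN = 79.40° ✓; |BN| = 11.60 ✓; ∠(BN, NL) = 90.00° ✓; |NL| = 24.40 ✓; ∠(NL, LU) = 89.99° ✓; |LU| = 6.100 ✗.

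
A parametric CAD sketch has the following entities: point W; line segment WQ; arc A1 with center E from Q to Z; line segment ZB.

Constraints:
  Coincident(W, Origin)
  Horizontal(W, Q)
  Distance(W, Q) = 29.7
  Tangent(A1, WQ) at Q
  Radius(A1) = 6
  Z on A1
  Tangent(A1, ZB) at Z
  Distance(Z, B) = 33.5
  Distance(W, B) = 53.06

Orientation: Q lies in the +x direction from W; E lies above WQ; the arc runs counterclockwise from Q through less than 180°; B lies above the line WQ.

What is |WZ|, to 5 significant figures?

36.210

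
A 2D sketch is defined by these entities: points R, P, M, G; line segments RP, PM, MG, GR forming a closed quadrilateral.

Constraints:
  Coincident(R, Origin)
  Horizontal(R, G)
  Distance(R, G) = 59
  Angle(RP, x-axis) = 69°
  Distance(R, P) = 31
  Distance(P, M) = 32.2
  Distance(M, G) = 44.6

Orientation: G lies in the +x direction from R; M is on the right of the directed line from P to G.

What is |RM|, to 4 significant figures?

14.83

Checks: |PM| = 32.20 ✓; |MG| = 44.60 ✓.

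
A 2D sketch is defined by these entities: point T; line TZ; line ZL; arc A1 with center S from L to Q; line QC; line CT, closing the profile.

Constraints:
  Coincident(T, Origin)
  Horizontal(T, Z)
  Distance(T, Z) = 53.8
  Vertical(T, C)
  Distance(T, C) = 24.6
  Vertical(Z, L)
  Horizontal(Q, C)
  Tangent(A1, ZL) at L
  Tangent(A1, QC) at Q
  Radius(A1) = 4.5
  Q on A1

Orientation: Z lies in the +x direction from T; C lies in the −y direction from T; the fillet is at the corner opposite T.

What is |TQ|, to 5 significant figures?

55.097

The virtual corner opposite T is at (53.800, -24.600). Since A1 is tangent to ZL there, SL ⟂ ZL and tangency of A1 to QC means the radius SQ is perpendicular to QC, with radius 4.5, so the center S sits 4.5 in from both sides at S = (49.300, -20.100). That places the tangent points at L = (53.800, -20.100) on ZL and Q = (49.300, -24.600) on QC. Then |TQ| = |Q − T| = 55.097.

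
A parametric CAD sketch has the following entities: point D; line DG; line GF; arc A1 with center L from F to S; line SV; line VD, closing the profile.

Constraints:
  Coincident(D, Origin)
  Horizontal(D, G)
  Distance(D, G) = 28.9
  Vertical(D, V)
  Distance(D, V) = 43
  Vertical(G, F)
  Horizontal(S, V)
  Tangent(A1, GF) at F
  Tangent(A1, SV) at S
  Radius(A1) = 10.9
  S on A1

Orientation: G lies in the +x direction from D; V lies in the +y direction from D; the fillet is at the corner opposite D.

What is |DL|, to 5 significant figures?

36.802

D is at the origin; D and G share the same y with |DG| = 28.9 and G on the +x side, so G = (28.900, 0.0000). DV is vertical with |DV| = 43.0 and V on the +y side, so V = (0.0000, 43.000). The virtual corner opposite D is at (28.900, 43.000). The tangent condition forces LF to be normal to GF and tangency of A1 to SV means the radius LS is perpendicular to SV, with radius 10.9, so the center L sits 10.9 in from both sides at L = (18.000, 32.100). Then |DL| = |L − D| = 36.802.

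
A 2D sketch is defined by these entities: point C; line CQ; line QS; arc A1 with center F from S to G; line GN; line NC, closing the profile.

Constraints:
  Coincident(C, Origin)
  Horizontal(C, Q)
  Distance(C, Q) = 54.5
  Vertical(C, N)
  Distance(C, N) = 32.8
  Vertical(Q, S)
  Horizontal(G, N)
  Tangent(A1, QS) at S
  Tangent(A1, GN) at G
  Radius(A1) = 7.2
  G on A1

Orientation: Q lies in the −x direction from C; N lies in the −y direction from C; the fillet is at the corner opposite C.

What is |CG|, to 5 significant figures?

57.560

C is at the origin; C and Q share the same y with |CQ| = 54.5 and Q on the −x side, so Q = (-54.500, 0.0000). CN is vertical with |CN| = 32.8 and N on the −y side, so N = (0.0000, -32.800). The virtual corner opposite C is at (-54.500, -32.800). A1 meets QS tangentially, so FS is at right angles to QS and the tangent condition forces FG to be normal to GN, with radius 7.2, so the center F sits 7.2 in from both sides at F = (-47.300, -25.600). That places the tangent points at S = (-54.500, -25.600) on QS and G = (-47.300, -32.800) on GN. Then |CG| = |G − C| = 57.560.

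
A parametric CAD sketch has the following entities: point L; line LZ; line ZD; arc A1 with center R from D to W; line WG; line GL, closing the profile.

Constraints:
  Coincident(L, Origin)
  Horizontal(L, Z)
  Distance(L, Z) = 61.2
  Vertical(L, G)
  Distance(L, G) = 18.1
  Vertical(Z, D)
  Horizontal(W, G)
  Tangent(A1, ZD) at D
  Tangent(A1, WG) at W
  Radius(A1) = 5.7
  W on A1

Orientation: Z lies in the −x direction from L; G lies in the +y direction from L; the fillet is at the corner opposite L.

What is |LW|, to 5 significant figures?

58.377

L is at the origin; LZ is horizontal with |LZ| = 61.2 and Z on the −x side, so Z = (-61.200, 0.0000). LG is vertical with |LG| = 18.1 and G on the +y side, so G = (0.0000, 18.100). The virtual corner opposite L is at (-61.200, 18.100). Since A1 is tangent to ZD there, RD ⟂ ZD and A1 meets WG tangentially, so RW is at right angles to WG, with radius 5.7, so the center R sits 5.7 in from both sides at R = (-55.500, 12.400). That places the tangent points at D = (-61.200, 12.400) on ZD and W = (-55.500, 18.100) on WG. Then |LW| = |W − L| = 58.377.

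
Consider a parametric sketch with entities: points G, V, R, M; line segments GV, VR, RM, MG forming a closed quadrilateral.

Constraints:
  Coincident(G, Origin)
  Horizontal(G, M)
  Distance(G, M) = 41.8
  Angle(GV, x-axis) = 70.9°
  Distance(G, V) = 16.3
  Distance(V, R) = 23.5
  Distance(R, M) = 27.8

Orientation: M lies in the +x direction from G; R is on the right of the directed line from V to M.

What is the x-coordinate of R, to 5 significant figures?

14.690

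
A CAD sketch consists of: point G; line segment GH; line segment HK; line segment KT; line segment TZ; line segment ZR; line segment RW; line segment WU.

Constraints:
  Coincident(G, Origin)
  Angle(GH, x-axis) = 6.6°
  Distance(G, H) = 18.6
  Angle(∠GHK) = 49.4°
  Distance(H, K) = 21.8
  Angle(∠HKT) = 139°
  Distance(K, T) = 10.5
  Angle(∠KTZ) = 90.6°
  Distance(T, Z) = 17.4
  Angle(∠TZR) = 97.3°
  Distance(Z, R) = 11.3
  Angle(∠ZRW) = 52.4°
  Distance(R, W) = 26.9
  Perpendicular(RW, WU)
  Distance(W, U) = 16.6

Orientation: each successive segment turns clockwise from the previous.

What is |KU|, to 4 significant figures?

27.50

G is at the origin; GH runs at 6.6° with length 18.6, so H = (18.48, 2.138). ∠GHK = 49.4° gives HK at -124.0° from the x-axis; with |HK| = 21.8, K = (6.286, -15.94). ∠HKT = 139.0° gives KT at -165.0° from the x-axis; with |KT| = 10.5, T = (-3.856, -18.65). ∠KTZ = 90.6° gives TZ at 105.6° from the x-axis; with |TZ| = 17.4, Z = (-8.535, -1.894). ∠TZR = 97.3° gives ZR at 22.90° from the x-axis; with |ZR| = 11.3, R = (1.874, 2.503). ∠ZRW = 52.4° gives RW at -104.7° from the x-axis; with |RW| = 26.9, W = (-4.952, -23.52). RW ⟂ WU, so WU runs at 165.3°; with |WU| = 16.6, U = (-21.01, -19.30). Then |KU| = |U − K| = 27.50.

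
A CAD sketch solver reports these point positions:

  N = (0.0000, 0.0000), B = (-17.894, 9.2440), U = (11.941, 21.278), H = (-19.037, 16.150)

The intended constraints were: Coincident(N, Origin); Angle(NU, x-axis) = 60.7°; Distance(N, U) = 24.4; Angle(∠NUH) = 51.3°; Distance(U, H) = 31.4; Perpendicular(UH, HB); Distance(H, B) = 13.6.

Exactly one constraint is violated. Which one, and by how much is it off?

Distance(H, B) = 13.6 — off by 6.60.

N = (0.00, 0.00) ✓; NU at 60.70° ✓; |NU| = 24.40 ✓; ∠NUH = 51.30° ✓; |UH| = 31.40 ✓; ∠(UH, HB) = 90.00° ✓; |HB| = 7.000 ✗.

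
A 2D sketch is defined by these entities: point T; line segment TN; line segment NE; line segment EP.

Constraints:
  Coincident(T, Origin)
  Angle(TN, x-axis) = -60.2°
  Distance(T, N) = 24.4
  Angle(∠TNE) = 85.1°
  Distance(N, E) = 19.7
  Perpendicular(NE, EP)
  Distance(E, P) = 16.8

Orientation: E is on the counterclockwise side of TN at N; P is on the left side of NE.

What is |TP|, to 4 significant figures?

19.15

T is at the origin; TN runs at -60.2° with length 24.4, so N = 24.4·(cos -60.2°, sin -60.2°) = (12.13, -21.17). ∠TNE = 85.1°, so NE runs at -60.2° + (180° − 85.1°) = 34.70° from the x-axis; with |NE| = 19.7, E = N + 19.7·(cos 34.70°, sin 34.70°) = (28.32, -9.959). NE is perpendicular to EP; with |EP| = 16.8 on the left of NE, P = E + 16.8·(-0.5693, 0.8221) = (18.76, 3.853). Then |TP| = |P − T| = 19.15.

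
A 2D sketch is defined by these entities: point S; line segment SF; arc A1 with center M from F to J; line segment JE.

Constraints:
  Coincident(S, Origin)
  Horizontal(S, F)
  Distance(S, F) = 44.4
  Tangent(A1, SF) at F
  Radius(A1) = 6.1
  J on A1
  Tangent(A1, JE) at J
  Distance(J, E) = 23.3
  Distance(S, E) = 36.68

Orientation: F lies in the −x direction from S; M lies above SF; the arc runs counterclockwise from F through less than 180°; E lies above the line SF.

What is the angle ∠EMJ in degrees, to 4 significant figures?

75.33°

Checks: |MJ| = 6.100 ✓; ∠(MJ, JE) = 90.00° ✓; |JE| = 23.30 ✓; |SE| = 36.68 ✓.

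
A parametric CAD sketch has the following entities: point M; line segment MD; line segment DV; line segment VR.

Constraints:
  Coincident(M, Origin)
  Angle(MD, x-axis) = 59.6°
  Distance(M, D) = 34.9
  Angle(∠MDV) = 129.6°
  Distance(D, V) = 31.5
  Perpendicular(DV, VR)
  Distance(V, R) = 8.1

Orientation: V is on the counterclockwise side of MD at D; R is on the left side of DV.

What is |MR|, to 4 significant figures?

56.94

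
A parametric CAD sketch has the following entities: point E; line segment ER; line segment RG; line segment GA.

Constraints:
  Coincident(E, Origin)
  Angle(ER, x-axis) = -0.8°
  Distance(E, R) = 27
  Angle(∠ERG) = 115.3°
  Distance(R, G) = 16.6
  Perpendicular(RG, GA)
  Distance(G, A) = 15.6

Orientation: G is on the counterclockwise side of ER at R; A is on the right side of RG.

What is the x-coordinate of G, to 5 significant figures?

34.300

E is at the origin; ER runs at -0.8° with length 27.0, so R = 27.0·(cos -0.8°, sin -0.8°) = (26.997, -0.37698). ∠ERG = 115.3°, so RG runs at -0.8° + (180° − 115.3°) = 63.900° from the x-axis; with |RG| = 16.6, G = R + 16.6·(cos 63.900°, sin 63.900°) = (34.300, 14.530). So G.x = 34.300.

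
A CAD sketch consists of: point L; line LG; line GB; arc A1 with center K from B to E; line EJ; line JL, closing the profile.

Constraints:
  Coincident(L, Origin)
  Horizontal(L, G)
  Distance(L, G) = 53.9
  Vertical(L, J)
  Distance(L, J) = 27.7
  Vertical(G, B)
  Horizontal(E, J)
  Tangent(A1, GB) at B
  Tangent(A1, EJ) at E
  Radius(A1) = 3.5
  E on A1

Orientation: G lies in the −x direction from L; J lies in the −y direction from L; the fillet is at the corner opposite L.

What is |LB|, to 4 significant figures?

59.08

L is at the origin; L and G share the same y with |LG| = 53.9 and G on the −x side, so G = (-53.90, 0.000). LJ is vertical with |LJ| = 27.7 and J on the −y side, so J = (0.000, -27.70). The virtual corner opposite L is at (-53.90, -27.70). The tangent condition forces KB to be normal to GB and the tangent condition forces KE to be normal to EJ, with radius 3.5, so the center K sits 3.5 in from both sides at K = (-50.40, -24.20). That places the tangent points at B = (-53.90, -24.20) on GB and E = (-50.40, -27.70) on EJ. Then |LB| = |B − L| = 59.08.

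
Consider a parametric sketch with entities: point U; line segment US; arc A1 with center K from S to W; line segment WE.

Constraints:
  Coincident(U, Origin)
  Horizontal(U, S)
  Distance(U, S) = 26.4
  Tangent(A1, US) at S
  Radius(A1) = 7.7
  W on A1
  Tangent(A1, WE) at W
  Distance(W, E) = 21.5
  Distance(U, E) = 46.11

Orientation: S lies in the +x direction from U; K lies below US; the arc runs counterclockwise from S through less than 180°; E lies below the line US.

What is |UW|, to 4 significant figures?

24.86

Checks: |KW| = 7.700 ✓; ∠(KW, WE) = 90.00° ✓; |WE| = 21.50 ✓; |UE| = 46.11 ✓.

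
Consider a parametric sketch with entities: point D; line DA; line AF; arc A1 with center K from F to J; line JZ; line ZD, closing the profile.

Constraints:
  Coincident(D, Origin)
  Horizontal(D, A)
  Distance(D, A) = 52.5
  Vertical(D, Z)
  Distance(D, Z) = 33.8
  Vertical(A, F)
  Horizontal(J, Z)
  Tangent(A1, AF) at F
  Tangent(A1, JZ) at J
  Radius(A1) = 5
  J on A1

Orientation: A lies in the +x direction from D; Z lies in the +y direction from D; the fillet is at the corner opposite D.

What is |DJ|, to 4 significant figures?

58.30

The virtual corner opposite D is at (52.50, 33.80). Tangency of A1 to AF means the radius KF is perpendicular to AF and A1 meets JZ tangentially, so KJ is at right angles to JZ, with radius 5.0, so the center K sits 5.0 in from both sides at K = (47.50, 28.80). That places the tangent points at F = (52.50, 28.80) on AF and J = (47.50, 33.80) on JZ. Then |DJ| = |J − D| = 58.30.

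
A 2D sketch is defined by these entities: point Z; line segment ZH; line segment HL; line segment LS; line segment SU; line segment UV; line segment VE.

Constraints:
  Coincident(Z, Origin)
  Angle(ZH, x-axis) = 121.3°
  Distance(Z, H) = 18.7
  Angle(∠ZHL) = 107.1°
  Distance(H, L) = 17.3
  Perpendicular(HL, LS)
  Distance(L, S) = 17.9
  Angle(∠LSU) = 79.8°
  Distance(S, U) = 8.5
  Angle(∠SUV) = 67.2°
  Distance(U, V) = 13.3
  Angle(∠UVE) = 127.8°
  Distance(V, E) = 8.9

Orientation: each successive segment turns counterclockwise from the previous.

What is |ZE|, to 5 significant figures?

33.346

∠SUV = 67.2° gives UV at 137.20° from the x-axis; with |UV| = 13.3, V = (-24.113, 6.9294). ∠UVE = 127.8° gives VE at -170.60° from the x-axis; with |VE| = 8.9, E = (-32.894, 5.4758). Then |ZE| = |E − Z| = 33.346.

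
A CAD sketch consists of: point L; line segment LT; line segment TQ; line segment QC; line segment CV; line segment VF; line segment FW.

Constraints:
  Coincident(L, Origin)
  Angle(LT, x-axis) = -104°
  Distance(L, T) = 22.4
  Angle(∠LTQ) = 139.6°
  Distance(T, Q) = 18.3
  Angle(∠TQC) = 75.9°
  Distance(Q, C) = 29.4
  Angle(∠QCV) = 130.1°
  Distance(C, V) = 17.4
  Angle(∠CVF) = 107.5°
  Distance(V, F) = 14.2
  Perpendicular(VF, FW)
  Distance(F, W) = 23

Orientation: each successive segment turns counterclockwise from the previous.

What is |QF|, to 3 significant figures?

41.6

L is at the origin; LT runs at -104.0° with length 22.4, so T = (-5.42, -21.7). ∠LTQ = 139.6° gives TQ at -63.6° from the x-axis; with |TQ| = 18.3, Q = (2.72, -38.1). ∠TQC = 75.9° gives QC at 40.5° from the x-axis; with |QC| = 29.4, C = (25.1, -19.0). ∠QCV = 130.1° gives CV at 90.4° from the x-axis; with |CV| = 17.4, V = (25.0, -1.63). ∠CVF = 107.5° gives VF at 163° from the x-axis; with |VF| = 14.2, F = (11.4, 2.54). Then |QF| = |F − Q| = 41.6.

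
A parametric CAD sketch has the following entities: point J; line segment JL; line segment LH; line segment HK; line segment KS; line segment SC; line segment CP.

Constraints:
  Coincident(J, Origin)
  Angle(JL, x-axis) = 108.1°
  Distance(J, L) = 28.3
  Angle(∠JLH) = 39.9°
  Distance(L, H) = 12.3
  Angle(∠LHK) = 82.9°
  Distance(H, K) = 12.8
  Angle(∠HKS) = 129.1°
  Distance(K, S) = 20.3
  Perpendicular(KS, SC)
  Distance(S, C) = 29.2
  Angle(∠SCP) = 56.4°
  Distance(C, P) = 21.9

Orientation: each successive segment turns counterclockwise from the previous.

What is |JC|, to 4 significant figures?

47.82

∠HKS = 129.1° gives KS at 36.20° from the x-axis; with |KS| = 20.3, S = (15.40, 24.22). KS is perpendicular to SC, so SC runs at 126.2°; with |SC| = 29.2, C = (-1.843, 47.78). Then |JC| = |C − J| = 47.82.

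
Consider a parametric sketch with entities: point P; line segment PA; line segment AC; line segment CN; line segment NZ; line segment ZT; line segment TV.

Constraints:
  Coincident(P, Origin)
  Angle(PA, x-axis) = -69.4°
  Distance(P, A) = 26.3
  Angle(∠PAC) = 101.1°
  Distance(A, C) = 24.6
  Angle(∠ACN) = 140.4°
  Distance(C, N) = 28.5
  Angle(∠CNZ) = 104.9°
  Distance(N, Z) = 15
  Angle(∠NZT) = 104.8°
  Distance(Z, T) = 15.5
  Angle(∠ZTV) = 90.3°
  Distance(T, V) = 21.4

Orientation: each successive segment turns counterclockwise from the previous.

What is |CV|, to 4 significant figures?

8.966

P is at the origin; PA runs at -69.4° with length 26.3, so A = (9.253, -24.62). ∠PAC = 101.1° gives AC at 9.500° from the x-axis; with |AC| = 24.6, C = (33.52, -20.56). ∠ACN = 140.4° gives CN at 49.10° from the x-axis; with |CN| = 28.5, N = (52.18, 0.9836). ∠CNZ = 104.9° gives NZ at 124.2° from the x-axis; with |NZ| = 15.0, Z = (43.74, 13.39). ∠NZT = 104.8° gives ZT at -160.6° from the x-axis; with |ZT| = 15.5, T = (29.12, 8.241). ∠ZTV = 90.3° gives TV at -70.90° from the x-axis; with |TV| = 21.4, V = (36.13, -11.98). Then |CV| = |V − C| = 8.966.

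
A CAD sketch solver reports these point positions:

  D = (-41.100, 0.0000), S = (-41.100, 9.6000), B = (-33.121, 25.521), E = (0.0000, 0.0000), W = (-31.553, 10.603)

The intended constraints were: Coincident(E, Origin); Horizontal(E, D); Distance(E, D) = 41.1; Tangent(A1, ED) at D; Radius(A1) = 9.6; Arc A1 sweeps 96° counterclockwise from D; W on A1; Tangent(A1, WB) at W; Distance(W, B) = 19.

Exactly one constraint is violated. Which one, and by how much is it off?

Distance(W, B) = 19 — off by 4.00.

E = (0.00, 0.00) ✓; E.y = 0.00, D.y = 0.00 ✓; |ED| = 41.10 ✓; ∠(SD, DE) = 90.00° ✓; |SD| = 9.600 ✓; bearing(S→W) − bearing(S→D) = 96.00° ✓; |SW| = 9.600 ✓; ∠(SW, WB) = 90.00° ✓; |WB| = 15.00 ✗.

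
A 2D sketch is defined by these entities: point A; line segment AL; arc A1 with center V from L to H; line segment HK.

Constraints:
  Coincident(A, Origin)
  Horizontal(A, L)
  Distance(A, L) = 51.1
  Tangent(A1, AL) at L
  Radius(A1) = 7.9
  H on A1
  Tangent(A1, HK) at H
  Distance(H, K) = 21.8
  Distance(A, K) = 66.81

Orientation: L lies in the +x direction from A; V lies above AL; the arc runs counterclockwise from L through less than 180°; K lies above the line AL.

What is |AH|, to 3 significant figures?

59.5

Checks: A.y = 0.00, L.y = 0.00 ✓; |VH| = 7.900 ✓; ∠(VH, HK) = 90.00° ✓; |HK| = 21.80 ✓; |AK| = 66.81 ✓.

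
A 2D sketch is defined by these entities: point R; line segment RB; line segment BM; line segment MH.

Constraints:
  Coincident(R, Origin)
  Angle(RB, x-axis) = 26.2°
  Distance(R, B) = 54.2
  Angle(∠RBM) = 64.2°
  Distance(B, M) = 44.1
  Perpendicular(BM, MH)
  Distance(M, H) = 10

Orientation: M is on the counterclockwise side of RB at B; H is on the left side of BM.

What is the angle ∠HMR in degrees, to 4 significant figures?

22.80°

R is at the origin; RB runs at 26.2° with length 54.2, so B = 54.2·(cos 26.2°, sin 26.2°) = (48.63, 23.93). ∠RBM = 64.2°, so BM runs at 26.2° + (180° − 64.2°) = 142.0° from the x-axis; with |BM| = 44.1, M = B + 44.1·(cos 142.0°, sin 142.0°) = (13.88, 51.08). BM is perpendicular to MH; with |MH| = 10.0 on the left of BM, H = M + 10.0·(-0.6157, -0.7880) = (7.724, 43.20). Then cos ∠HMR = MH·MR / (|MH||MR|), giving 22.80°.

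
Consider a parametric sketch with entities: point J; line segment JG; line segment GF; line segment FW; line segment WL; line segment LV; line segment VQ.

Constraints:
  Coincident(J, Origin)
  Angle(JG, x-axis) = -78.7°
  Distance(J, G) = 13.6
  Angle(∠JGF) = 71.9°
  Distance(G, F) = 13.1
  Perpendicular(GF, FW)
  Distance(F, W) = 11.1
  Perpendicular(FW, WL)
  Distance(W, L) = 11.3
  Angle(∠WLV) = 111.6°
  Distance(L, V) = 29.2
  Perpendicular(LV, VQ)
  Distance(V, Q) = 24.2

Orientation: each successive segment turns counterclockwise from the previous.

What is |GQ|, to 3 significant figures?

28.4

J is at the origin; JG runs at -78.7° with length 13.6, so G = (2.66, -13.3). ∠JGF = 71.9° gives GF at 29.4° from the x-axis; with |GF| = 13.1, F = (14.1, -6.91). The perpendicularity gives FW at right angles to GF, so FW runs at 119°; with |FW| = 11.1, W = (8.63, 2.76). FW ⟂ WL, so WL runs at -151°; with |WL| = 11.3, L = (-1.22, -2.78). ∠WLV = 111.6° gives LV at -82.2° from the x-axis; with |LV| = 29.2, V = (2.75, -31.7). LV ⟂ VQ, so VQ runs at 7.80°; with |VQ| = 24.2, Q = (26.7, -28.4). Then |GQ| = |Q − G| = 28.4.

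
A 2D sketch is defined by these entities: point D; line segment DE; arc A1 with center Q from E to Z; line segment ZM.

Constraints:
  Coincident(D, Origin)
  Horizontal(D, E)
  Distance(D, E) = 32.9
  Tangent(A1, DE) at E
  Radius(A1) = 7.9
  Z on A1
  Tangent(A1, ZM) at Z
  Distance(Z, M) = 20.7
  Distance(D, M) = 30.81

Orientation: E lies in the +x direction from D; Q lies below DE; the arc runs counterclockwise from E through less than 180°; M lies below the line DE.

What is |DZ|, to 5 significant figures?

25.999

Checks: |QZ| = 7.900 ✓; ∠(QZ, ZM) = 90.00° ✓; |ZM| = 20.70 ✓; |DM| = 30.81 ✓.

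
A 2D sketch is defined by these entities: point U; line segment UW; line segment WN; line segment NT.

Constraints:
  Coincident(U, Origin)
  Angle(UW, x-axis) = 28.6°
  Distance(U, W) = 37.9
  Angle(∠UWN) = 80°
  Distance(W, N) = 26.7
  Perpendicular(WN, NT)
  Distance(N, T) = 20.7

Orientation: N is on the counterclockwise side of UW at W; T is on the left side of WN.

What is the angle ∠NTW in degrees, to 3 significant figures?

52.2°

U is at the origin; UW runs at 28.6° with length 37.9, so W = 37.9·(cos 28.6°, sin 28.6°) = (33.3, 18.1). ∠UWN = 80.0°, so WN runs at 28.6° + (180° − 80.0°) = 129° from the x-axis; with |WN| = 26.7, N = W + 26.7·(cos 129°, sin 129°) = (16.6, 39.0). The perpendicularity gives NT at right angles to WN; with |NT| = 20.7 on the left of WN, T = N + 20.7·(-0.782, -0.624) = (0.440, 26.1). Then cos ∠NTW = TN·TW / (|TN||TW|), giving 52.2°.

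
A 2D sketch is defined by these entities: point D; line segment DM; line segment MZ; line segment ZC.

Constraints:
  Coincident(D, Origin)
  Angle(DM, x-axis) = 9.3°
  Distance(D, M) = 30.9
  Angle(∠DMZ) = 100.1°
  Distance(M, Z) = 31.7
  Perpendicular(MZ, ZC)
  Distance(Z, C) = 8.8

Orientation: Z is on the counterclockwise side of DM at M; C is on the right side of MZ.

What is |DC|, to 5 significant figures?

54.001

∠DMZ = 100.1°, so MZ runs at 9.3° + (180° − 100.1°) = 89.200° from the x-axis; with |MZ| = 31.7, Z = M + 31.7·(cos 89.200°, sin 89.200°) = (30.936, 36.690). MZ is perpendicular to ZC; with |ZC| = 8.8 on the right of MZ, C = Z + 8.8·(0.99990, -0.013962) = (39.736, 36.568). Then |DC| = |C − D| = 54.001.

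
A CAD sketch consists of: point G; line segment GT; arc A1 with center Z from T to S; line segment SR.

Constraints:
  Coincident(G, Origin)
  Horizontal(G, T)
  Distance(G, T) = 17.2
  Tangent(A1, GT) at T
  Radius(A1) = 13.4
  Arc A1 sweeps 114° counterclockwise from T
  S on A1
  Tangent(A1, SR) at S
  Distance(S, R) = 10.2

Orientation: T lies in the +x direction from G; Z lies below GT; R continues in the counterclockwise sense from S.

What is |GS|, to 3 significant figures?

19.5

A1 meets GT tangentially, so ZT is at right angles to GT, so Z = T + (0, -13.4) = (17.2, -13.4). On A1, T sits at bearing 90° from Z; a 114° counterclockwise sweep puts S at bearing 204°, so S = Z + 13.4·(cos 204°, sin 204°) = (4.96, -18.9). Then |GS| = |S − G| = 19.5.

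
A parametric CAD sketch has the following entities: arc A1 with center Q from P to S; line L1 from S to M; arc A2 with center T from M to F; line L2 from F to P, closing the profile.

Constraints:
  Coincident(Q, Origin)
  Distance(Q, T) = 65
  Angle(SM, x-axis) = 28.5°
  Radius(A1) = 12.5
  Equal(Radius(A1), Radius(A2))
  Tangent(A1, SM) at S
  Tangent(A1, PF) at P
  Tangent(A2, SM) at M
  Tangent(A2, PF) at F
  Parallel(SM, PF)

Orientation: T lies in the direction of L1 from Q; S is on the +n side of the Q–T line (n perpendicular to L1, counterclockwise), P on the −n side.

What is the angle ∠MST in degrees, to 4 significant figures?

10.89°

The slot axis is L1's direction at 28.5°, so u = (cos 28.5°, sin 28.5°) = (0.8788, 0.4772) and n = (−sin 28.5°, cos 28.5°) = (-0.4772, 0.8788). Q is at the origin and T lies 65.0 along u from Q, so T = 65.0·u = (57.12, 31.02). Tangency of A1 to both parallel lines with radius 12.5 puts S and P at Q ± 12.5·n: S = (-5.964, 10.99), P = (5.964, -10.99). Equal radii place M and F the same way about T: M = T + 12.5·n = (51.16, 42.00), F = T − 12.5·n = (63.09, 20.03). Then cos ∠MST = SM·ST / (|SM||ST|), giving 10.89°.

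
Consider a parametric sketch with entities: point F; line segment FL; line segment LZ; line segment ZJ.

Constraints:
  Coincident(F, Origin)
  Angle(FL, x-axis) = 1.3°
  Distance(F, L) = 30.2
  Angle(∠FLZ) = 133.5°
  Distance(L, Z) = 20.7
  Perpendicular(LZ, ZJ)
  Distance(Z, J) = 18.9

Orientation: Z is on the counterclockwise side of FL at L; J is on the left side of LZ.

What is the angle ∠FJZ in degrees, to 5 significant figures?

94.144°

F is at the origin; FL runs at 1.3° with length 30.2, so L = 30.2·(cos 1.3°, sin 1.3°) = (30.192, 0.68516). ∠FLZ = 133.5°, so LZ runs at 1.3° + (180° − 133.5°) = 47.800° from the x-axis; with |LZ| = 20.7, Z = L + 20.7·(cos 47.800°, sin 47.800°) = (44.097, 16.020). LZ is perpendicular to ZJ; with |ZJ| = 18.9 on the left of LZ, J = Z + 18.9·(-0.74080, 0.67172) = (30.096, 28.715). Then cos ∠FJZ = JF·JZ / (|JF||JZ|), giving 94.144°.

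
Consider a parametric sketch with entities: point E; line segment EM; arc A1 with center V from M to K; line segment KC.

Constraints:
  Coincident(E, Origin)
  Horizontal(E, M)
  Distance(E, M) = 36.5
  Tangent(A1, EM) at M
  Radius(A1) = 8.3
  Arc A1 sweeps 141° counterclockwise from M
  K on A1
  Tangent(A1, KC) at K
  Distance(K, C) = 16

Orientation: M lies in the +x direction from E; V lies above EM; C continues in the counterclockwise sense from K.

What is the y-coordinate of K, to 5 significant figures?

14.750

The tangent condition forces VM to be normal to EM, so V = M + (0, 8.3) = (36.500, 8.3000). On A1, M sits at bearing -90° from V; a 141° counterclockwise sweep puts K at bearing 51°, so K = V + 8.3·(cos 51°, sin 51°) = (41.723, 14.750). So K.y = 14.750.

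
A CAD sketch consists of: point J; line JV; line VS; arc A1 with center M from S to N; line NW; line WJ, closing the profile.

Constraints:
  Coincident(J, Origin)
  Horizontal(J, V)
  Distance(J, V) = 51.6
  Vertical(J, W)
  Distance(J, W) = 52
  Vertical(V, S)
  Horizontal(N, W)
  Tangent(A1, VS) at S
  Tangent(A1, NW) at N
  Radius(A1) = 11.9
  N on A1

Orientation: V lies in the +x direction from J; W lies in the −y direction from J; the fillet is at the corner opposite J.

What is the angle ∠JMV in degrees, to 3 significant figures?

61.2°

J and W share the same x with |JW| = 52.0 and W on the −y side, so W = (0.00, -52.0). The virtual corner opposite J is at (51.6, -52.0). Tangency of A1 to VS means the radius MS is perpendicular to VS and A1 meets NW tangentially, so MN is at right angles to NW, with radius 11.9, so the center M sits 11.9 in from both sides at M = (39.7, -40.1). Then cos ∠JMV = MJ·MV / (|MJ||MV|), giving 61.2°.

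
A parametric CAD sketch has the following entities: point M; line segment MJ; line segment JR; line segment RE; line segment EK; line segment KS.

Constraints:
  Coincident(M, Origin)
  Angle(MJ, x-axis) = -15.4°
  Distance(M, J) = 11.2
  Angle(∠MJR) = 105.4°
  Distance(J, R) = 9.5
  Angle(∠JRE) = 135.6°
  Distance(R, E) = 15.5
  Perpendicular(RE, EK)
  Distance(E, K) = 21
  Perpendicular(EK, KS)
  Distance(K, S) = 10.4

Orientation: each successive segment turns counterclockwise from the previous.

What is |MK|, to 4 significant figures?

17.46

M is at the origin; MJ runs at -15.4° with length 11.2, so J = (10.80, -2.974). ∠MJR = 105.4° gives JR at 59.20° from the x-axis; with |JR| = 9.5, R = (15.66, 5.186). ∠JRE = 135.6° gives RE at 103.6° from the x-axis; with |RE| = 15.5, E = (12.02, 20.25). The perpendicularity gives EK at right angles to RE, so EK runs at -166.4°; with |EK| = 21.0, K = (-8.394, 15.31). Then |MK| = |K − M| = 17.46.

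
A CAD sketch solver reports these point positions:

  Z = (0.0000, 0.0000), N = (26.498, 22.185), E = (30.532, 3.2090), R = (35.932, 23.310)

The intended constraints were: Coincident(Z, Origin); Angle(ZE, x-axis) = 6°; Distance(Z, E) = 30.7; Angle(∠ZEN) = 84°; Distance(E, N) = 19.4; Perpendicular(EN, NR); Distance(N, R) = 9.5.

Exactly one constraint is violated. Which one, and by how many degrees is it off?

Perpendicular(EN, NR) — off by 5.20°.

Z = (0.00, 0.00) ✓; ZE at 6.000° ✓; |ZE| = 30.70 ✓; ∠ZEN = 84.00° ✓; |EN| = 19.40 ✓; ∠(EN, NR) = 95.20° ✗; |NR| = 9.501 ✓.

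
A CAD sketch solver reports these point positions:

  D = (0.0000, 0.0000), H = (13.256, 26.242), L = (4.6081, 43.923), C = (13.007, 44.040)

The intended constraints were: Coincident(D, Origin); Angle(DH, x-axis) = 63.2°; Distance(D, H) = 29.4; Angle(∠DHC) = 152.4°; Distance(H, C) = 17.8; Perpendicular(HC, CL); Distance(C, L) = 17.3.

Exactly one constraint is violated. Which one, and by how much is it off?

Distance(C, L) = 17.3 — off by 8.90.

D = (0.00, 0.00) ✓; DH at 63.20° ✓; |DH| = 29.40 ✓; ∠DHC = 152.4° ✓; |HC| = 17.80 ✓; ∠(HC, CL) = 90.00° ✓; |CL| = 8.400 ✗.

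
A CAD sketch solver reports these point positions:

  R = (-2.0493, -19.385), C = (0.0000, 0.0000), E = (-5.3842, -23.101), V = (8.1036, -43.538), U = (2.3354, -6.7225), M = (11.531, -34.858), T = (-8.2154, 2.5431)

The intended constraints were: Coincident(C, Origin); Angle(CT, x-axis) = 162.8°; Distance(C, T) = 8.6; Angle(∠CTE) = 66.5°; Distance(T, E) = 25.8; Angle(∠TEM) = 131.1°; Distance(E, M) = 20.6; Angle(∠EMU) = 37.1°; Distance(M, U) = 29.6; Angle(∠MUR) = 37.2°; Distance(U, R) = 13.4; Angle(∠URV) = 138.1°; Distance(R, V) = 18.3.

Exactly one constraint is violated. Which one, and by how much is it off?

Distance(R, V) = 18.3 — off by 7.90.

C = (0.00, 0.00) ✓; CT at 162.8° ✓; |CT| = 8.600 ✓; ∠CTE = 66.50° ✓; |TE| = 25.80 ✓; ∠TEM = 131.1° ✓; |EM| = 20.60 ✓; ∠EMU = 37.10° ✓; |MU| = 29.60 ✓; ∠MUR = 37.20° ✓; |UR| = 13.40 ✓; ∠URV = 138.1° ✓; |RV| = 26.20 ✗.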